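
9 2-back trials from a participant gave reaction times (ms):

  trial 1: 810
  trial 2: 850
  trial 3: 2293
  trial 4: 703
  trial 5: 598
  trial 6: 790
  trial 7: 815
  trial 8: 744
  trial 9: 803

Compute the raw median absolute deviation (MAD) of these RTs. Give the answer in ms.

47 ms

Sorted: 598, 703, 744, 790, 803, 810, 815, 850, 2293 → median = 803
|x − 803|: 7, 47, 1490, 100, 205, 13, 12, 59, 0
Sorted deviations: 0, 7, 12, 13, 47, 59, 100, 205, 1490 → MAD = 47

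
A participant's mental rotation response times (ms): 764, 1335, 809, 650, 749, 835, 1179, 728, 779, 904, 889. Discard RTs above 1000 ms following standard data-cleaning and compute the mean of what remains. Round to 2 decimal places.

789.67 ms

Excluded: 1179, 1335
Retained (n=9): Σ = 7107
Mean = 7107/9 = 789.6667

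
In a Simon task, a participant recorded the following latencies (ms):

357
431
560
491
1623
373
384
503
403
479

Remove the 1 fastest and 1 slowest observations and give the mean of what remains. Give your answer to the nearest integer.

453 ms

Sorted: 357, 373, 384, 403, 431, 479, 491, 503, 560, 1623
Drop lowest 1 (357) and highest 1 (1623)
Remaining (n=8): Σ = 3624, mean = 3624/8 = 453.000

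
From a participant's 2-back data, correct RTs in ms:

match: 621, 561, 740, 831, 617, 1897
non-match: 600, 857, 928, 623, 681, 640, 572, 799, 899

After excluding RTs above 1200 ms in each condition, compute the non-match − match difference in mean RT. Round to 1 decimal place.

match: exclude 1897
M(match) = 3370/5 = 674.000
M(non-match) = 6599/9 = 733.222
Difference = 733.222 − 674.000 = 59.222 ms

59.2 ms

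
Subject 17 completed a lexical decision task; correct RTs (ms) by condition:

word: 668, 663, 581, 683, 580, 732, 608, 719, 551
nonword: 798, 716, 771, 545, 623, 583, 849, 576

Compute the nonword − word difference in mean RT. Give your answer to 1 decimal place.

M(word) = 5785/9 = 642.778
M(nonword) = 5461/8 = 682.625
Difference = 682.625 − 642.778 = 39.847 ms

39.8 ms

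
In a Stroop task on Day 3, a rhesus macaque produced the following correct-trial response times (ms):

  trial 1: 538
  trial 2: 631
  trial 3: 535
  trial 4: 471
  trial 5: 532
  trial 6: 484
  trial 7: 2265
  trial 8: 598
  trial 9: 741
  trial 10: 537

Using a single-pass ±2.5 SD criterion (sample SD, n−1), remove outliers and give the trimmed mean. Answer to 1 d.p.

n = 10, ΣRT = 7332, M = 733.200
Σ(x−M)² = 2662407.60; s = √(2662407.60/9) = 543.896
Cutoffs: 733.200 ± 2.5·543.896 → [-626.5, 2092.9]
Outside: 2265 → excluded.
Retained (n=9): Σ = 5067, mean = 5067/9 = 563.000

563.0 ms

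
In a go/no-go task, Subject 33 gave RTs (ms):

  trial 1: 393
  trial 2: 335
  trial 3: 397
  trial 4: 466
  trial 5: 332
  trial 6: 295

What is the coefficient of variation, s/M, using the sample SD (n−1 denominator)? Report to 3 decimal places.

0.166

n = 6, Σ = 2218, M = 369.6667
Σ(x−M)² = 18767.333; s = √(18767.333/5) = 61.2655
CV = 61.2655 / 369.6667 = 0.16573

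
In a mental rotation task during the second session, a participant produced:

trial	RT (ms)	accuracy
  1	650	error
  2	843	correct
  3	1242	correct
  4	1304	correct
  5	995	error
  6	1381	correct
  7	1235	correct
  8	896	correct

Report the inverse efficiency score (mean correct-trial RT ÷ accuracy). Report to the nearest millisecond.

1534 ms

Correct trials (n=6): 843, 1242, 1304, 1381, 1235, 896
Mean correct RT = 6901/6 = 1150.1667 ms
Proportion correct = 6/8
IES = 1150.1667 / (6/8) = 1533.556 ms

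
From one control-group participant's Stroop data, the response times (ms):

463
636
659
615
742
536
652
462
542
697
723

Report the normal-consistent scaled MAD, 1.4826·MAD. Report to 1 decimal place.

129.0 ms

Sorted: 462, 463, 536, 542, 615, 636, 652, 659, 697, 723, 742 → median = 636
|x − 636| sorted: 0, 16, 21, 23, 61, 87, 94, 100, 106, 173, 174 → MAD = 87
Robust SD ≈ 1.4826 × 87 = 128.986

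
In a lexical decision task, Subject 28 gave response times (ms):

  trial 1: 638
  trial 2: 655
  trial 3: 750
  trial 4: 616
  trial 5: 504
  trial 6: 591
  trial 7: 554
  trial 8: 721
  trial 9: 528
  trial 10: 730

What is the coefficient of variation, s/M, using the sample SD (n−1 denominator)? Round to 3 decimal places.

n = 10, Σ = 6287, M = 628.7000
Σ(x−M)² = 67126.100; s = √(67126.100/9) = 86.3624
CV = 86.3624 / 628.7000 = 0.13737

0.137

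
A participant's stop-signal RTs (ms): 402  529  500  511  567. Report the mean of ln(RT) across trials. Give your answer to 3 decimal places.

ln(RT): 5.9965, 6.2710, 6.2146, 6.2364, 6.3404
Σ ln(RT) = 31.0588
Mean = 31.0588/5 = 6.21176

6.212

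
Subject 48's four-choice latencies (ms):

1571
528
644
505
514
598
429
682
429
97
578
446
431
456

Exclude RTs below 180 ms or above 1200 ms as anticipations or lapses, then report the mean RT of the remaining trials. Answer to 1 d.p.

520.0 ms

Excluded: 97, 1571
Retained (n=12): Σ = 6240
Mean = 6240/12 = 520.0000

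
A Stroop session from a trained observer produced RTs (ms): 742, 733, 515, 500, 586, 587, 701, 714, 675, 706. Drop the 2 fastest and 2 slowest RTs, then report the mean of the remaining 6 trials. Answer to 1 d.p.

Sorted: 500, 515, 586, 587, 675, 701, 706, 714, 733, 742
Drop lowest 2 (500, 515) and highest 2 (733, 742)
Remaining (n=6): Σ = 3969, mean = 3969/6 = 661.500

661.5 ms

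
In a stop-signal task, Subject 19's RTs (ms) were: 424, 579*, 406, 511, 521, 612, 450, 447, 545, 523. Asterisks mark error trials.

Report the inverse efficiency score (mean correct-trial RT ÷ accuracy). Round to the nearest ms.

Correct trials (n=9): 424, 406, 511, 521, 612, 450, 447, 545, 523
Mean correct RT = 4439/9 = 493.2222 ms
Proportion correct = 9/10
IES = 493.2222 / (9/10) = 548.025 ms

548 ms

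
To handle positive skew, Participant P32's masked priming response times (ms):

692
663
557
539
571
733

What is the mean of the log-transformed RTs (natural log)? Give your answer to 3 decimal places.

ln(RT): 6.5396, 6.4968, 6.3226, 6.2897, 6.3474, 6.5971
Σ ln(RT) = 38.5932
Mean = 38.5932/6 = 6.43220

6.432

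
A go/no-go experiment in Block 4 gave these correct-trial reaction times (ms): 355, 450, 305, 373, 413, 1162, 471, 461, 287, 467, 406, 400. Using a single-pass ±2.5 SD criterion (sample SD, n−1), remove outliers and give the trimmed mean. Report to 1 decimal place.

398.9 ms

n = 12, ΣRT = 5550, M = 462.500
Σ(x−M)² = 574273.00; s = √(574273.00/11) = 228.488
Cutoffs: 462.500 ± 2.5·228.488 → [-108.7, 1033.7]
Outside: 1162 → excluded.
Retained (n=11): Σ = 4388, mean = 4388/11 = 398.909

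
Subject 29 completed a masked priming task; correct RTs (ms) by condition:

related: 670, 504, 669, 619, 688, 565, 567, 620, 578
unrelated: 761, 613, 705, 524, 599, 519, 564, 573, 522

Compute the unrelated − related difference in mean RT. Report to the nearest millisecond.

M(related) = 5480/9 = 608.889
M(unrelated) = 5380/9 = 597.778
Difference = 597.778 − 608.889 = -11.111 ms

-11 ms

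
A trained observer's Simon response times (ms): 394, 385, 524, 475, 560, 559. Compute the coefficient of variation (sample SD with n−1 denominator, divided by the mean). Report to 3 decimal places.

0.163

n = 6, Σ = 2897, M = 482.8333
Σ(x−M)² = 30974.833; s = √(30974.833/5) = 78.7081
CV = 78.7081 / 482.8333 = 0.16301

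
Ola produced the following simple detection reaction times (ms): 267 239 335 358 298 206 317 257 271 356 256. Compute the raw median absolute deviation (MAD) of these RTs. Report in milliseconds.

32 ms

Sorted: 206, 239, 256, 257, 267, 271, 298, 317, 335, 356, 358 → median = 271
|x − 271|: 4, 32, 64, 87, 27, 65, 46, 14, 0, 85, 15
Sorted deviations: 0, 4, 14, 15, 27, 32, 46, 64, 65, 85, 87 → MAD = 32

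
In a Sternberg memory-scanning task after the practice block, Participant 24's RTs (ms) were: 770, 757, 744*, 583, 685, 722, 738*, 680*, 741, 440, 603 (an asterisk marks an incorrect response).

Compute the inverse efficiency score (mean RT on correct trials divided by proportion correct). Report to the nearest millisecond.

911 ms

Correct trials (n=8): 770, 757, 583, 685, 722, 741, 440, 603
Mean correct RT = 5301/8 = 662.6250 ms
Proportion correct = 8/11
IES = 662.6250 / (8/11) = 911.109 ms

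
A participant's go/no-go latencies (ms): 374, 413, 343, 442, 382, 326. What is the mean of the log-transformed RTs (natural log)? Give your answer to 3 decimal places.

5.935

ln(RT): 5.9243, 6.0234, 5.8377, 6.0913, 5.9454, 5.7869
Σ ln(RT) = 35.6091
Mean = 35.6091/6 = 5.93484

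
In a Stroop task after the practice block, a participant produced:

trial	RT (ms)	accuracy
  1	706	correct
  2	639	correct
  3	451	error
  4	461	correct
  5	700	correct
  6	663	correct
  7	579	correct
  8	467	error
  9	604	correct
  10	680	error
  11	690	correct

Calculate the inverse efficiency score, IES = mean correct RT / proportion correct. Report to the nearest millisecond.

867 ms

Correct trials (n=8): 706, 639, 461, 700, 663, 579, 604, 690
Mean correct RT = 5042/8 = 630.2500 ms
Proportion correct = 8/11
IES = 630.2500 / (8/11) = 866.594 ms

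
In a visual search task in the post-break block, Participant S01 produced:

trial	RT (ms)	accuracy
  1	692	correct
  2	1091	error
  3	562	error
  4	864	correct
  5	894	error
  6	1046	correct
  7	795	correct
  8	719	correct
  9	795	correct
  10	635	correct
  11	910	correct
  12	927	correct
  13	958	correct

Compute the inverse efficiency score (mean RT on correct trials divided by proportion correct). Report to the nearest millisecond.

1084 ms

Correct trials (n=10): 692, 864, 1046, 795, 719, 795, 635, 910, 927, 958
Mean correct RT = 8341/10 = 834.1000 ms
Proportion correct = 10/13
IES = 834.1000 / (10/13) = 1084.330 ms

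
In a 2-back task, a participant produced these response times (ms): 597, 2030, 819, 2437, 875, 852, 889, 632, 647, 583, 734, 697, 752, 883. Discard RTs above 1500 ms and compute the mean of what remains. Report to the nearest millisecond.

Excluded: 2030, 2437
Retained (n=12): Σ = 8960
Mean = 8960/12 = 746.6667

747 ms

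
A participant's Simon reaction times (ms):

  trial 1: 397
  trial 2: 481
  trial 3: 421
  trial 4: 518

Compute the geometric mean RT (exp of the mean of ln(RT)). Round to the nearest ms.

452 ms

ln(RT): 5.9839, 6.1759, 6.0426, 6.2500
Mean ln(RT) = 24.4524/4 = 6.11310
Geometric mean = exp(6.11310) = 451.74 ms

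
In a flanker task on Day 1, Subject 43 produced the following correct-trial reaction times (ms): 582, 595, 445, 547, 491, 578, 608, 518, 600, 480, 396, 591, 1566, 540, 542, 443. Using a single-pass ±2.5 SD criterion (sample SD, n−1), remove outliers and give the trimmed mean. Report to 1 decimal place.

n = 16, ΣRT = 9522, M = 595.125
Σ(x−M)² = 1066821.75; s = √(1066821.75/15) = 266.686
Cutoffs: 595.125 ± 2.5·266.686 → [-71.6, 1261.8]
Outside: 1566 → excluded.
Retained (n=15): Σ = 7956, mean = 7956/15 = 530.400

530.4 ms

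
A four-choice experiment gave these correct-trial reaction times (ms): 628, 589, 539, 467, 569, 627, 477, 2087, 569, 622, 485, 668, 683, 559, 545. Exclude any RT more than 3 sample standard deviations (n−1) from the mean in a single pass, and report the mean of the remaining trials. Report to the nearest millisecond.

n = 15, ΣRT = 10114, M = 674.267
Σ(x−M)² = 2198458.93; s = √(2198458.93/14) = 396.274
Cutoffs: 674.267 ± 3·396.274 → [-514.6, 1863.1]
Outside: 2087 → excluded.
Retained (n=14): Σ = 8027, mean = 8027/14 = 573.357

573 ms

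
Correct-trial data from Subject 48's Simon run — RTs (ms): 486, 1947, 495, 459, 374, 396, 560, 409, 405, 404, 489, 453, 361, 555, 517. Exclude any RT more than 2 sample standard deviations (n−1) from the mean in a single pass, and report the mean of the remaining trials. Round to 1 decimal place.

n = 15, ΣRT = 8310, M = 554.000
Σ(x−M)² = 2133750.00; s = √(2133750.00/14) = 390.398
Cutoffs: 554.000 ± 2·390.398 → [-226.8, 1334.8]
Outside: 1947 → excluded.
Retained (n=14): Σ = 6363, mean = 6363/14 = 454.500

454.5 ms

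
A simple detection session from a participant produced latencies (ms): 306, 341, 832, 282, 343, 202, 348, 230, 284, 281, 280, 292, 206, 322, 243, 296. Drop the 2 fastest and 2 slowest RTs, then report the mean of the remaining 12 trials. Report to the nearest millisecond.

Sorted: 202, 206, 230, 243, 280, 281, 282, 284, 292, 296, 306, 322, 341, 343, 348, 832
Drop lowest 2 (202, 206) and highest 2 (348, 832)
Remaining (n=12): Σ = 3500, mean = 3500/12 = 291.667

292 ms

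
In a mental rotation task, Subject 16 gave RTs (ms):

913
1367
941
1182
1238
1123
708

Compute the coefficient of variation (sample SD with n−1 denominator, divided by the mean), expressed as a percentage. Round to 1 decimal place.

21.1%

n = 7, Σ = 7472, M = 1067.4286
Σ(x−M)² = 304073.714; s = √(304073.714/6) = 225.1199
CV = 225.1199 / 1067.4286 = 0.21090 = 21.090%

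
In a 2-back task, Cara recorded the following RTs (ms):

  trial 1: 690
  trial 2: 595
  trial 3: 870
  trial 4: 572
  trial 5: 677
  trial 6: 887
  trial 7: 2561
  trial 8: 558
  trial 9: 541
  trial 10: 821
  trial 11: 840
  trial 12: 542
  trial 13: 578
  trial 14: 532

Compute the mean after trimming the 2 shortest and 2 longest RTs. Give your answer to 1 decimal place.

Sorted: 532, 541, 542, 558, 572, 578, 595, 677, 690, 821, 840, 870, 887, 2561
Drop lowest 2 (532, 541) and highest 2 (887, 2561)
Remaining (n=10): Σ = 6743, mean = 6743/10 = 674.300

674.3 ms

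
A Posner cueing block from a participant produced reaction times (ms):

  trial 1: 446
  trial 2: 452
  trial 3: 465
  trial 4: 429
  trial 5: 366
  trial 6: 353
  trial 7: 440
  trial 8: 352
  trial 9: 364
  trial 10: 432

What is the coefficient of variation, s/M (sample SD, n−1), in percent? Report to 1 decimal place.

n = 10, Σ = 4099, M = 409.9000
Σ(x−M)² = 18494.900; s = √(18494.900/9) = 45.3320
CV = 45.3320 / 409.9000 = 0.11059 = 11.059%

11.1%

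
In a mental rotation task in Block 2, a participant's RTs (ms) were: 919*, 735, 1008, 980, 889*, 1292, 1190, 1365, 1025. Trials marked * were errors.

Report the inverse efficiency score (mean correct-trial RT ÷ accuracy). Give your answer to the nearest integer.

1395 ms

Correct trials (n=7): 735, 1008, 980, 1292, 1190, 1365, 1025
Mean correct RT = 7595/7 = 1085.0000 ms
Proportion correct = 7/9
IES = 1085.0000 / (7/9) = 1395.000 ms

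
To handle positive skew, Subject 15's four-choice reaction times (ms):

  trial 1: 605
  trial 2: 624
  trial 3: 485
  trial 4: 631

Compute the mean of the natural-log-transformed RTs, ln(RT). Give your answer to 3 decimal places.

6.368

ln(RT): 6.4052, 6.4362, 6.1841, 6.4473
Σ ln(RT) = 25.4728
Mean = 25.4728/4 = 6.36821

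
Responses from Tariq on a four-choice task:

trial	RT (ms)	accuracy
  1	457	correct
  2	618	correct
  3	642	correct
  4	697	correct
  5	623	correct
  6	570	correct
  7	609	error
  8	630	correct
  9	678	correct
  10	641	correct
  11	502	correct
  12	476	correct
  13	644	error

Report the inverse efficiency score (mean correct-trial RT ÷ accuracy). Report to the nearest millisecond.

Correct trials (n=11): 457, 618, 642, 697, 623, 570, 630, 678, 641, 502, 476
Mean correct RT = 6534/11 = 594.0000 ms
Proportion correct = 11/13
IES = 594.0000 / (11/13) = 702.000 ms

702 ms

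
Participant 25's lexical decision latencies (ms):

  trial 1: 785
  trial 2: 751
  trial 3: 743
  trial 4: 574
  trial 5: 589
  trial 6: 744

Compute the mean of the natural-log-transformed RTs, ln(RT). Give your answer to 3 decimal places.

6.540

ln(RT): 6.6657, 6.6214, 6.6107, 6.3526, 6.3784, 6.6120
Σ ln(RT) = 39.2409
Mean = 39.2409/6 = 6.54015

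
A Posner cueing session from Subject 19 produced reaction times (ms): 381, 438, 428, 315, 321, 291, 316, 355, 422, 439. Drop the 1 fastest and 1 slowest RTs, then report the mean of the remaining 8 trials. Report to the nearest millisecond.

372 ms

Sorted: 291, 315, 316, 321, 355, 381, 422, 428, 438, 439
Drop lowest 1 (291) and highest 1 (439)
Remaining (n=8): Σ = 2976, mean = 2976/8 = 372.000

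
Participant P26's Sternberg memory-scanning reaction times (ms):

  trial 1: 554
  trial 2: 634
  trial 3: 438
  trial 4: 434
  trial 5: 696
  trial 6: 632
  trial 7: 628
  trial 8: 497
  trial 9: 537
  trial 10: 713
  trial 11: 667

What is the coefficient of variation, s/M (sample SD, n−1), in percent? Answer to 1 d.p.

n = 11, Σ = 6430, M = 584.5455
Σ(x−M)² = 97304.727; s = √(97304.727/10) = 98.6432
CV = 98.6432 / 584.5455 = 0.16875 = 16.875%

16.9%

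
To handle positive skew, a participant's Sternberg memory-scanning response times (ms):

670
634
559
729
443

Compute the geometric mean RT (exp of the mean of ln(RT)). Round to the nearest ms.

598 ms

ln(RT): 6.5073, 6.4520, 6.3261, 6.5917, 6.0936
Mean ln(RT) = 31.9707/5 = 6.39414
Geometric mean = exp(6.39414) = 598.33 ms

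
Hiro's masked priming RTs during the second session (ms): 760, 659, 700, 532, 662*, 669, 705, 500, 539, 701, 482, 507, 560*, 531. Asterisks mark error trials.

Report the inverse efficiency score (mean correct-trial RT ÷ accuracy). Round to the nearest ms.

708 ms

Correct trials (n=12): 760, 659, 700, 532, 669, 705, 500, 539, 701, 482, 507, 531
Mean correct RT = 7285/12 = 607.0833 ms
Proportion correct = 12/14
IES = 607.0833 / (12/14) = 708.264 ms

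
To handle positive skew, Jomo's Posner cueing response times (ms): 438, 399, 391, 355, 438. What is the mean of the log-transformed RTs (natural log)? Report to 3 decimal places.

5.999

ln(RT): 6.0822, 5.9890, 5.9687, 5.8721, 6.0822
Σ ln(RT) = 29.9942
Mean = 29.9942/5 = 5.99884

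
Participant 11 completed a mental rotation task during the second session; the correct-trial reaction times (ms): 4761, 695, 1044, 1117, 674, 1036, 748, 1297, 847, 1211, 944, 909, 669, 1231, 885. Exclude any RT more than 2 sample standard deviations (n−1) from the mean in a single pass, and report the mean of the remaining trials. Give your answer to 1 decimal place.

n = 15, ΣRT = 18068, M = 1204.533
Σ(x−M)² = 14141041.73; s = √(14141041.73/14) = 1005.025
Cutoffs: 1204.533 ± 2·1005.025 → [-805.5, 3214.6]
Outside: 4761 → excluded.
Retained (n=14): Σ = 13307, mean = 13307/14 = 950.500

950.5 ms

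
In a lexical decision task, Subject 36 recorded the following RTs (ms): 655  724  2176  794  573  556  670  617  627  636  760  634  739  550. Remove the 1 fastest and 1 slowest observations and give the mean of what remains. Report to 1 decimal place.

665.4 ms

Sorted: 550, 556, 573, 617, 627, 634, 636, 655, 670, 724, 739, 760, 794, 2176
Drop lowest 1 (550) and highest 1 (2176)
Remaining (n=12): Σ = 7985, mean = 7985/12 = 665.417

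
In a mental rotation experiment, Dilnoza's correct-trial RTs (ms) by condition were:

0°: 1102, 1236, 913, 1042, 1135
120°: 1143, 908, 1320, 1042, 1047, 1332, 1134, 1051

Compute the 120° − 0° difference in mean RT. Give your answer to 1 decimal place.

36.5 ms

M(0°) = 5428/5 = 1085.600
M(120°) = 8977/8 = 1122.125
Difference = 1122.125 − 1085.600 = 36.525 ms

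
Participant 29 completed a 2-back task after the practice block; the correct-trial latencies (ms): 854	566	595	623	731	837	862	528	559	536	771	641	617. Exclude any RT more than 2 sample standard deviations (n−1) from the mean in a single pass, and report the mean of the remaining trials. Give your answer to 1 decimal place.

670.8 ms

n = 13, ΣRT = 8720, M = 670.769
Σ(x−M)² = 185264.31; s = √(185264.31/12) = 124.253
Cutoffs: 670.769 ± 2·124.253 → [422.3, 919.3]
No RTs fall outside the cutoffs; all 13 retained. Mean = 8720/13 = 670.769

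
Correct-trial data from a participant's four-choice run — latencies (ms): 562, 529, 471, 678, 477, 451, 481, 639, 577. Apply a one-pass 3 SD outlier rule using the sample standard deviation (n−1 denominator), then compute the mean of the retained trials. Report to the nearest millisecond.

n = 9, ΣRT = 4865, M = 540.556
Σ(x−M)² = 50948.22; s = √(50948.22/8) = 79.803
Cutoffs: 540.556 ± 3·79.803 → [301.1, 780.0]
No RTs fall outside the cutoffs; all 9 retained. Mean = 4865/9 = 540.556

541 ms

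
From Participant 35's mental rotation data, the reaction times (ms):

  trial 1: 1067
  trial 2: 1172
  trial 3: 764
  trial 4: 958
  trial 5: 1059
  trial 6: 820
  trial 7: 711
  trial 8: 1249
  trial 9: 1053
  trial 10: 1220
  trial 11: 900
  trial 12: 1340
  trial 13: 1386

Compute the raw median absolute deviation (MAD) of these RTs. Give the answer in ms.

Sorted: 711, 764, 820, 900, 958, 1053, 1059, 1067, 1172, 1220, 1249, 1340, 1386 → median = 1059
|x − 1059|: 8, 113, 295, 101, 0, 239, 348, 190, 6, 161, 159, 281, 327
Sorted deviations: 0, 6, 8, 101, 113, 159, 161, 190, 239, 281, 295, 327, 348 → MAD = 161

161 ms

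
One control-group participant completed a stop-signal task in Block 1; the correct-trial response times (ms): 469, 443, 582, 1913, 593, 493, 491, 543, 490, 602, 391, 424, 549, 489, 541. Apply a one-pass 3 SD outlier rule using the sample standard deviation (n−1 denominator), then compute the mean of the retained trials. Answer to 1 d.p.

n = 15, ΣRT = 9013, M = 600.867
Σ(x−M)² = 1897883.73; s = √(1897883.73/14) = 368.189
Cutoffs: 600.867 ± 3·368.189 → [-503.7, 1705.4]
Outside: 1913 → excluded.
Retained (n=14): Σ = 7100, mean = 7100/14 = 507.143

507.1 ms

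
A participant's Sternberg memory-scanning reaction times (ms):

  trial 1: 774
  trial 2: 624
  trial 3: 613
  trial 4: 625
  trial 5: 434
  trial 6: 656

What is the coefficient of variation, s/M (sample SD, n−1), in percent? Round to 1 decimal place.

n = 6, Σ = 3726, M = 621.0000
Σ(x−M)² = 59692.000; s = √(59692.000/5) = 109.2630
CV = 109.2630 / 621.0000 = 0.17595 = 17.595%

17.6%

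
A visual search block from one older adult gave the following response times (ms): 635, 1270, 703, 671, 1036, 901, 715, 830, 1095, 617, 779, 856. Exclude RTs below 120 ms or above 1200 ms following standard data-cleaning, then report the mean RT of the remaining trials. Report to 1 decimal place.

Excluded: 1270
Retained (n=11): Σ = 8838
Mean = 8838/11 = 803.4545

803.5 ms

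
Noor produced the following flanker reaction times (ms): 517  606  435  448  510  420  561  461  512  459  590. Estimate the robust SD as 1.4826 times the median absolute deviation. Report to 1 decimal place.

Sorted: 420, 435, 448, 459, 461, 510, 512, 517, 561, 590, 606 → median = 510
|x − 510| sorted: 0, 2, 7, 49, 51, 51, 62, 75, 80, 90, 96 → MAD = 51
Robust SD ≈ 1.4826 × 51 = 75.613

75.6 ms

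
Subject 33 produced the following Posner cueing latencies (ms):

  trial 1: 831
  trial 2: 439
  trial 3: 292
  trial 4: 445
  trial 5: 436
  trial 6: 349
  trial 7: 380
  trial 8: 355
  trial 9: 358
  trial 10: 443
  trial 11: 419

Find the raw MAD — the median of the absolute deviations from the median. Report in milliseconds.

39 ms

Sorted: 292, 349, 355, 358, 380, 419, 436, 439, 443, 445, 831 → median = 419
|x − 419|: 412, 20, 127, 26, 17, 70, 39, 64, 61, 24, 0
Sorted deviations: 0, 17, 20, 24, 26, 39, 61, 64, 70, 127, 412 → MAD = 39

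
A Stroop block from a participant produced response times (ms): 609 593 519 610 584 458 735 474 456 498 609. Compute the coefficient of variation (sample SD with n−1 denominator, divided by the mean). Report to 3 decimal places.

0.154

n = 11, Σ = 6145, M = 558.6364
Σ(x−M)² = 73712.545; s = √(73712.545/10) = 85.8560
CV = 85.8560 / 558.6364 = 0.15369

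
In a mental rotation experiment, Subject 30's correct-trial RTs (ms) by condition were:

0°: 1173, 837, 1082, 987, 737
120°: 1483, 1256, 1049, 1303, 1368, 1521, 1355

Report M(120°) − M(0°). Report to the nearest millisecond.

370 ms

M(0°) = 4816/5 = 963.200
M(120°) = 9335/7 = 1333.571
Difference = 1333.571 − 963.200 = 370.371 ms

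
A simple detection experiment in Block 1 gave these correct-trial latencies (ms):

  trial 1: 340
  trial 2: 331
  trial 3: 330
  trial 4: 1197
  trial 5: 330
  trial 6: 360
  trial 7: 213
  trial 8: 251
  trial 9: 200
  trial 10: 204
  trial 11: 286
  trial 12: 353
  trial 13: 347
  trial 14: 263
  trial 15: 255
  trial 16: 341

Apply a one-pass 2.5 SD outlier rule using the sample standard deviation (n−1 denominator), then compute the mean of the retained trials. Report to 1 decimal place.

293.6 ms

n = 16, ΣRT = 5601, M = 350.062
Σ(x−M)² = 811944.94; s = √(811944.94/15) = 232.658
Cutoffs: 350.062 ± 2.5·232.658 → [-231.6, 931.7]
Outside: 1197 → excluded.
Retained (n=15): Σ = 4404, mean = 4404/15 = 293.600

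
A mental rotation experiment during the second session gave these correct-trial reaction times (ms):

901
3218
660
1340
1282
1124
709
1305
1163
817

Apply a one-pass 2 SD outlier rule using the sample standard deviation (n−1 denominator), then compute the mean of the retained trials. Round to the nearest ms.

1033 ms

n = 10, ΣRT = 12519, M = 1251.900
Σ(x−M)² = 4858652.90; s = √(4858652.90/9) = 734.745
Cutoffs: 1251.900 ± 2·734.745 → [-217.6, 2721.4]
Outside: 3218 → excluded.
Retained (n=9): Σ = 9301, mean = 9301/9 = 1033.444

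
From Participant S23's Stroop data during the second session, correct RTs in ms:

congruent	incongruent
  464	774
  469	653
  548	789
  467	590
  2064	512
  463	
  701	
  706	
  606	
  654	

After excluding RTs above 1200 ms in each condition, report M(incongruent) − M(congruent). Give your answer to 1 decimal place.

congruent: exclude 2064
M(congruent) = 5078/9 = 564.222
M(incongruent) = 3318/5 = 663.600
Difference = 663.600 − 564.222 = 99.378 ms

99.4 ms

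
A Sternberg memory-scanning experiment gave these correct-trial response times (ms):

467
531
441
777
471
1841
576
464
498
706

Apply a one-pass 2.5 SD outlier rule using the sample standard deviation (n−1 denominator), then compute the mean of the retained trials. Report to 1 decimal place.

n = 10, ΣRT = 6772, M = 677.200
Σ(x−M)² = 1616895.60; s = √(1616895.60/9) = 423.857
Cutoffs: 677.200 ± 2.5·423.857 → [-382.4, 1736.8]
Outside: 1841 → excluded.
Retained (n=9): Σ = 4931, mean = 4931/9 = 547.889

547.9 ms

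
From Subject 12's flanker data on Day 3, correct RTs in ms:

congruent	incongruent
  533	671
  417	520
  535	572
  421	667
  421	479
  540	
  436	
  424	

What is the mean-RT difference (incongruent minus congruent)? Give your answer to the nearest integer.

M(congruent) = 3727/8 = 465.875
M(incongruent) = 2909/5 = 581.800
Difference = 581.800 − 465.875 = 115.925 ms

116 ms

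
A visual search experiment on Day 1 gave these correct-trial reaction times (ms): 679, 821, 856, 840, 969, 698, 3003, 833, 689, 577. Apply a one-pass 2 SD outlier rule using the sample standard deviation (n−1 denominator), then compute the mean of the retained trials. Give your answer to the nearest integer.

n = 10, ΣRT = 9965, M = 996.500
Σ(x−M)² = 4589008.50; s = √(4589008.50/9) = 714.066
Cutoffs: 996.500 ± 2·714.066 → [-431.6, 2424.6]
Outside: 3003 → excluded.
Retained (n=9): Σ = 6962, mean = 6962/9 = 773.556

774 ms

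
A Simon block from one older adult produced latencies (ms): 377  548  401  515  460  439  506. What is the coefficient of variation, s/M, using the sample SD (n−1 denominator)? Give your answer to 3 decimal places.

n = 7, Σ = 3246, M = 463.7143
Σ(x−M)² = 23599.429; s = √(23599.429/6) = 62.7155
CV = 62.7155 / 463.7143 = 0.13525

0.135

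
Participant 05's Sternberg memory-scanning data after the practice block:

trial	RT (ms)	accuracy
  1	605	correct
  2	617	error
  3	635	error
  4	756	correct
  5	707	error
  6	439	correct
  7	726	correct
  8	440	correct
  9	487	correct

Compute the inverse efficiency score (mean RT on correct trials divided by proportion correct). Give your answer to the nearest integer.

Correct trials (n=6): 605, 756, 439, 726, 440, 487
Mean correct RT = 3453/6 = 575.5000 ms
Proportion correct = 6/9
IES = 575.5000 / (6/9) = 863.250 ms

863 ms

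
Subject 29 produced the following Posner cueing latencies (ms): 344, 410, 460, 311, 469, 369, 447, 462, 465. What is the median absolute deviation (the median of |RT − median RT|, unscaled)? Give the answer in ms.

Sorted: 311, 344, 369, 410, 447, 460, 462, 465, 469 → median = 447
|x − 447|: 103, 37, 13, 136, 22, 78, 0, 15, 18
Sorted deviations: 0, 13, 15, 18, 22, 37, 78, 103, 136 → MAD = 22

22 ms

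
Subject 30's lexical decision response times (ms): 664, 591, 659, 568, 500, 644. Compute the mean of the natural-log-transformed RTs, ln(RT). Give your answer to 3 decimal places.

ln(RT): 6.4983, 6.3818, 6.4907, 6.3421, 6.2146, 6.4677
Σ ln(RT) = 38.3952
Mean = 38.3952/6 = 6.39921

6.399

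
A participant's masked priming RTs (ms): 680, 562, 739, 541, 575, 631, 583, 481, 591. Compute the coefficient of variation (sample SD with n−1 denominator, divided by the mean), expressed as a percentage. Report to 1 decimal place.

n = 9, Σ = 5383, M = 598.1111
Σ(x−M)² = 46730.889; s = √(46730.889/8) = 76.4288
CV = 76.4288 / 598.1111 = 0.12778 = 12.778%

12.8%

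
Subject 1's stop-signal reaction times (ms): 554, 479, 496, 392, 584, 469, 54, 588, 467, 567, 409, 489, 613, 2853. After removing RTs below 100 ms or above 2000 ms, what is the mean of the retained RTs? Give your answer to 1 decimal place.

508.9 ms

Excluded: 54, 2853
Retained (n=12): Σ = 6107
Mean = 6107/12 = 508.9167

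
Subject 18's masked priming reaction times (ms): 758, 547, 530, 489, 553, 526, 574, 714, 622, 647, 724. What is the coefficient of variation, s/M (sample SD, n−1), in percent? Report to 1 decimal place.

15.1%

n = 11, Σ = 6684, M = 607.6364
Σ(x−M)² = 83778.545; s = √(83778.545/10) = 91.5306
CV = 91.5306 / 607.6364 = 0.15063 = 15.063%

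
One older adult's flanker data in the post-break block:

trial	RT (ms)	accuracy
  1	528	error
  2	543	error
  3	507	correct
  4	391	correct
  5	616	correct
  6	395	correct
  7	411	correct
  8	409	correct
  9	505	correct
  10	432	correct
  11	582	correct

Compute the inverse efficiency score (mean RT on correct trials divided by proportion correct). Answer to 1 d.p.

576.9 ms

Correct trials (n=9): 507, 391, 616, 395, 411, 409, 505, 432, 582
Mean correct RT = 4248/9 = 472.0000 ms
Proportion correct = 9/11
IES = 472.0000 / (9/11) = 576.889 ms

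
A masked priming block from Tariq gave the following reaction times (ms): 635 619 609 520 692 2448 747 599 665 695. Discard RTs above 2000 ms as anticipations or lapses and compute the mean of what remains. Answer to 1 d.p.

642.3 ms

Excluded: 2448
Retained (n=9): Σ = 5781
Mean = 5781/9 = 642.3333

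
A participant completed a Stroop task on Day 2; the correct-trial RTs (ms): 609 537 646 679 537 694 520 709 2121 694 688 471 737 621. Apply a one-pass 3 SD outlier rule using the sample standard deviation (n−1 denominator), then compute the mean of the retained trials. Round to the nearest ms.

n = 14, ΣRT = 10263, M = 733.071
Σ(x−M)² = 2161452.93; s = √(2161452.93/13) = 407.757
Cutoffs: 733.071 ± 3·407.757 → [-490.2, 1956.3]
Outside: 2121 → excluded.
Retained (n=13): Σ = 8142, mean = 8142/13 = 626.308

626 ms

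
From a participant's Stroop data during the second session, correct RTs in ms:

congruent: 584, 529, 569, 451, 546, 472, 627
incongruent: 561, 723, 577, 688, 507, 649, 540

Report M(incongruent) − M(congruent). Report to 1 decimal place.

66.7 ms

M(congruent) = 3778/7 = 539.714
M(incongruent) = 4245/7 = 606.429
Difference = 606.429 − 539.714 = 66.714 ms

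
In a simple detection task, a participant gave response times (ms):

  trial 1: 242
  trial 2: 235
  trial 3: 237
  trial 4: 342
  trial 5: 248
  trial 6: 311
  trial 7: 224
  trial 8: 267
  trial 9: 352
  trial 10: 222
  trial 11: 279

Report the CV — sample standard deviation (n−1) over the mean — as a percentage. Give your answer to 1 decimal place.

17.3%

n = 11, Σ = 2959, M = 269.0000
Σ(x−M)² = 21670.000; s = √(21670.000/10) = 46.5510
CV = 46.5510 / 269.0000 = 0.17305 = 17.305%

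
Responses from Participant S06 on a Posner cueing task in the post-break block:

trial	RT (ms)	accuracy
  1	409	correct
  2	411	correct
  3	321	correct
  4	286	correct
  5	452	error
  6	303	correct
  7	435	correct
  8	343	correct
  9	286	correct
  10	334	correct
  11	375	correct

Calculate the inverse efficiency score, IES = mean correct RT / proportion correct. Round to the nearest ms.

Correct trials (n=10): 409, 411, 321, 286, 303, 435, 343, 286, 334, 375
Mean correct RT = 3503/10 = 350.3000 ms
Proportion correct = 10/11
IES = 350.3000 / (10/11) = 385.330 ms

385 ms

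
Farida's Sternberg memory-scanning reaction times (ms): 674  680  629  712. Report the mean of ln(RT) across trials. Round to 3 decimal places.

ln(RT): 6.5132, 6.5221, 6.4441, 6.5681
Σ ln(RT) = 26.0475
Mean = 26.0475/4 = 6.51188

6.512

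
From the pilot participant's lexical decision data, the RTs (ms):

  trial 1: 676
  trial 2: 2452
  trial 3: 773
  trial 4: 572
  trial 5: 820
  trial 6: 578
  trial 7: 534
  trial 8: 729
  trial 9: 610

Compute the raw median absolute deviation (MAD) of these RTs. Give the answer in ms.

Sorted: 534, 572, 578, 610, 676, 729, 773, 820, 2452 → median = 676
|x − 676|: 0, 1776, 97, 104, 144, 98, 142, 53, 66
Sorted deviations: 0, 53, 66, 97, 98, 104, 142, 144, 1776 → MAD = 98

98 ms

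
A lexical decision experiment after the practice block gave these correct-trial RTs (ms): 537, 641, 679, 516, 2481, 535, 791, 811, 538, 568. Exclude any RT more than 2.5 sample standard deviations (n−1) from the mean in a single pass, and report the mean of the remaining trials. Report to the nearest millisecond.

n = 10, ΣRT = 8097, M = 809.700
Σ(x−M)² = 3207462.10; s = √(3207462.10/9) = 596.980
Cutoffs: 809.700 ± 2.5·596.980 → [-682.7, 2302.1]
Outside: 2481 → excluded.
Retained (n=9): Σ = 5616, mean = 5616/9 = 624.000

624 ms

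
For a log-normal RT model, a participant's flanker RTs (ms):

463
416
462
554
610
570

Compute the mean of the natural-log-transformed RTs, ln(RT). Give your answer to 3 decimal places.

6.230

ln(RT): 6.1377, 6.0307, 6.1356, 6.3172, 6.4135, 6.3456
Σ ln(RT) = 37.3802
Mean = 37.3802/6 = 6.23004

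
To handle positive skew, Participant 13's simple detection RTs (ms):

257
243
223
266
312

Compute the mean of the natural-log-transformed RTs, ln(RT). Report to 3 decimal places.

5.555

ln(RT): 5.5491, 5.4931, 5.4072, 5.5835, 5.7430
Σ ln(RT) = 27.7758
Mean = 27.7758/5 = 5.55516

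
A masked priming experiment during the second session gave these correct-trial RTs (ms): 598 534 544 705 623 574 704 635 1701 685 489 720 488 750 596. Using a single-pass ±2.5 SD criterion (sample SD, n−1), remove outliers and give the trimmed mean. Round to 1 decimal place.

617.5 ms

n = 15, ΣRT = 10346, M = 689.733
Σ(x−M)² = 1192192.93; s = √(1192192.93/14) = 291.816
Cutoffs: 689.733 ± 2.5·291.816 → [-39.8, 1419.3]
Outside: 1701 → excluded.
Retained (n=14): Σ = 8645, mean = 8645/14 = 617.500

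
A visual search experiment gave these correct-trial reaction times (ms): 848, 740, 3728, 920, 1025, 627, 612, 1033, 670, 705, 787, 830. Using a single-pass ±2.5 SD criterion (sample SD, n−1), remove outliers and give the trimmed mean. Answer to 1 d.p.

799.7 ms

n = 12, ΣRT = 12525, M = 1043.750
Σ(x−M)² = 8077700.25; s = √(8077700.25/11) = 856.934
Cutoffs: 1043.750 ± 2.5·856.934 → [-1098.6, 3186.1]
Outside: 3728 → excluded.
Retained (n=11): Σ = 8797, mean = 8797/11 = 799.727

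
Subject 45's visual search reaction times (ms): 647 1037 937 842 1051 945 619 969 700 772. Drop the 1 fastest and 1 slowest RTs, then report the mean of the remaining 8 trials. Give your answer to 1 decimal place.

Sorted: 619, 647, 700, 772, 842, 937, 945, 969, 1037, 1051
Drop lowest 1 (619) and highest 1 (1051)
Remaining (n=8): Σ = 6849, mean = 6849/8 = 856.125

856.1 ms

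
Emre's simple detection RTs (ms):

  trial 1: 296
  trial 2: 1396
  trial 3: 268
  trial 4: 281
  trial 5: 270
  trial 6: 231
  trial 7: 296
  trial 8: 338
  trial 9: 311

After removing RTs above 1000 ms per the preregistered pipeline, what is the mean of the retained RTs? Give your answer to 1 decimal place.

Excluded: 1396
Retained (n=8): Σ = 2291
Mean = 2291/8 = 286.3750

286.4 ms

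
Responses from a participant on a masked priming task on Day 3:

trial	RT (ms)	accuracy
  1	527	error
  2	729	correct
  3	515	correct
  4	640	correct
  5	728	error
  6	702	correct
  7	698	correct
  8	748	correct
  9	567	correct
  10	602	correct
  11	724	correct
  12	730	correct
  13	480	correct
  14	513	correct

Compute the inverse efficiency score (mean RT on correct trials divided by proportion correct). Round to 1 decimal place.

743.6 ms

Correct trials (n=12): 729, 515, 640, 702, 698, 748, 567, 602, 724, 730, 480, 513
Mean correct RT = 7648/12 = 637.3333 ms
Proportion correct = 12/14
IES = 637.3333 / (12/14) = 743.556 ms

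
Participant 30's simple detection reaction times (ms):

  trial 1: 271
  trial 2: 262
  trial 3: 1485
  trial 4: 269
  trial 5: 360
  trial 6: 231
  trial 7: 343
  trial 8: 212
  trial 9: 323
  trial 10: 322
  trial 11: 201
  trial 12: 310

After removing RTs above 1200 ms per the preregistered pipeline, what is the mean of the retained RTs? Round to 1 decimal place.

282.2 ms

Excluded: 1485
Retained (n=11): Σ = 3104
Mean = 3104/11 = 282.1818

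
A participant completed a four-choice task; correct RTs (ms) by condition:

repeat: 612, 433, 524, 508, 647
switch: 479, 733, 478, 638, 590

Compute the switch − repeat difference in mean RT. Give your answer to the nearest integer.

M(repeat) = 2724/5 = 544.800
M(switch) = 2918/5 = 583.600
Difference = 583.600 − 544.800 = 38.800 ms

39 ms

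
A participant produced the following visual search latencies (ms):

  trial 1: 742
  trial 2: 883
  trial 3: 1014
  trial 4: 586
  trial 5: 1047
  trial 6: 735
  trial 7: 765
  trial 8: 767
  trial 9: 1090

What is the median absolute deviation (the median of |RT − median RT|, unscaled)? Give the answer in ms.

116 ms

Sorted: 586, 735, 742, 765, 767, 883, 1014, 1047, 1090 → median = 767
|x − 767|: 25, 116, 247, 181, 280, 32, 2, 0, 323
Sorted deviations: 0, 2, 25, 32, 116, 181, 247, 280, 323 → MAD = 116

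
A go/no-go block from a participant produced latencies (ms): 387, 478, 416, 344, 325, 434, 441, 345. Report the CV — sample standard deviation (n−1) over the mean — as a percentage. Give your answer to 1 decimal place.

13.8%

n = 8, Σ = 3170, M = 396.2500
Σ(x−M)² = 21019.500; s = √(21019.500/7) = 54.7977
CV = 54.7977 / 396.2500 = 0.13829 = 13.829%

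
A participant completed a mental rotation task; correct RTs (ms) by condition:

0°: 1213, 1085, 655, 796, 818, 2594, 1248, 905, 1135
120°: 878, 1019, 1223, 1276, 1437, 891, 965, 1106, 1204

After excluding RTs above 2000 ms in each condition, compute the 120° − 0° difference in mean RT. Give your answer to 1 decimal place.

0°: exclude 2594
M(0°) = 7855/8 = 981.875
M(120°) = 9999/9 = 1111.000
Difference = 1111.000 − 981.875 = 129.125 ms

129.1 ms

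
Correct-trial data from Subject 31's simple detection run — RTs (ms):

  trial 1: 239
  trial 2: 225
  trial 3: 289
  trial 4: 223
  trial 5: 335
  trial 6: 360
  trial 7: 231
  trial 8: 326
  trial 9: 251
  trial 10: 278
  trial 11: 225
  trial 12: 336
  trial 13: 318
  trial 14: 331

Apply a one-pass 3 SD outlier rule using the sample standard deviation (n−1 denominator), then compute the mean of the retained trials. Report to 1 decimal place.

n = 14, ΣRT = 3967, M = 283.357
Σ(x−M)² = 32871.21; s = √(32871.21/13) = 50.285
Cutoffs: 283.357 ± 3·50.285 → [132.5, 434.2]
No RTs fall outside the cutoffs; all 14 retained. Mean = 3967/14 = 283.357

283.4 ms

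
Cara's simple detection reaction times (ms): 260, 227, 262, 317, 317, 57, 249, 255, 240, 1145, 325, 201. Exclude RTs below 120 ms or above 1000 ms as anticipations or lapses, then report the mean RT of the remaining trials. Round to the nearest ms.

265 ms

Excluded: 57, 1145
Retained (n=10): Σ = 2653
Mean = 2653/10 = 265.3000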